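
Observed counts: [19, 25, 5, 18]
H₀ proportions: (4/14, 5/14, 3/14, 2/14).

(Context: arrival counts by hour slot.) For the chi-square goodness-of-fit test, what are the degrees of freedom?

df = k − 1 = 4 − 1 = 3

degrees of freedom = 3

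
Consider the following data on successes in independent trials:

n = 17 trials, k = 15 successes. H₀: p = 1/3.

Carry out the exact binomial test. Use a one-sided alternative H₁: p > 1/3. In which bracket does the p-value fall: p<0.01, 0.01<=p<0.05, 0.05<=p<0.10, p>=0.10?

Exact binomial: n=17, k=15, p₀=1/3=0.3333
P(X≥15) from Σ C(n,i)·p₀^i·(1−p₀)^(n−i)
p-value (one-sided, H₁ greater) = 0.00000
→ bracket: p<0.01

p-value bracket: p<0.01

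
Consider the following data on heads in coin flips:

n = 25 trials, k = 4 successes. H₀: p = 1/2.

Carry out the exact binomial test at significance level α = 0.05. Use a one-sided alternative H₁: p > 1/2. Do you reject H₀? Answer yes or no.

reject H₀: no

Exact binomial: n=25, k=4, p₀=1/2=0.5000
P(X≥4) from Σ C(n,i)·p₀^i·(1−p₀)^(n−i)
p-value (one-sided, H₁ greater) = 0.99992
At α=0.05: p ≥ α → fail to reject H₀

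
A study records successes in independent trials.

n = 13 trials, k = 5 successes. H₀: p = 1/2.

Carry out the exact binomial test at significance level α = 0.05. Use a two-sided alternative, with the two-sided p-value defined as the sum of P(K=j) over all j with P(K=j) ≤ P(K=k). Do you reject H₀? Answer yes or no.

Exact binomial: n=13, k=5, p₀=1/2=0.5000
P(X=j) = C(n,j)·p₀^j·(1−p₀)^(n−j); p = Σ P(X=j) over j with P(X=j) ≤ P(X=5)
p-value (two-sided) = 0.58105
At α=0.05: p ≥ α → fail to reject H₀

reject H₀: no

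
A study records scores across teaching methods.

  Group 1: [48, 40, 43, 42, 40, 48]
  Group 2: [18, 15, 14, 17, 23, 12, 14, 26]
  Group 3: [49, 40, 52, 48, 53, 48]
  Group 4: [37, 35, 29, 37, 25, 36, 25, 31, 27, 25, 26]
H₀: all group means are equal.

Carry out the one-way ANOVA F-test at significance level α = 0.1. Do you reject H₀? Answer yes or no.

reject H₀: yes

Group means [43.50, 17.38, 48.33, 30.27], grand mean 33.000
SSB = Σnᵢ(x̄ᵢ−x̄)² = 4107.110; SSW = ΣΣ(x−x̄ᵢ)² = 596.890
MSB = 4107.110/3 = 1369.0366; MSW = 596.890/27 = 22.1070
F = MSB/MSW = 61.9276
df = (3, 27)
p-value (upper-tail) = 0.00000
At α=0.1: p < α → reject H₀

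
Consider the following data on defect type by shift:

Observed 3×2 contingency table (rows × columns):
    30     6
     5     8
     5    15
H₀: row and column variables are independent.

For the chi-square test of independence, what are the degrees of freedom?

degrees of freedom = 2

df = (r−1)(c−1) = (3−1)·(2−1) = 2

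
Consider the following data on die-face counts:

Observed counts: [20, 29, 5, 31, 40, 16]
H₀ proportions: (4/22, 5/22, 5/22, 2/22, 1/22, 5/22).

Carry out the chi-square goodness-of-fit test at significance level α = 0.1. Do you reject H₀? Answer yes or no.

reject H₀: yes

n = 141; E_i = n·p_i = [25.64, 32.05, 32.05, 12.82, 6.41, 32.05]
χ² = (20−25.64)²/25.64 + (29−32.05)²/32.05 + (5−32.05)²/32.05 + (31−12.82)²/12.82 + (40−6.41)²/6.41 + (16−32.05)²/32.05 = 234.2326
df = 5
p-value (upper-tail) = 0.00000
At α=0.1: p < α → reject H₀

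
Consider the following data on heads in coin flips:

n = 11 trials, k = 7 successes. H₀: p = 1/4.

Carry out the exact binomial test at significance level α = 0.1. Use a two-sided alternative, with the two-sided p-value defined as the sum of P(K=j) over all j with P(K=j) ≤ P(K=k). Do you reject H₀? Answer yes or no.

reject H₀: yes

Exact binomial: n=11, k=7, p₀=1/4=0.2500
P(X=j) = C(n,j)·p₀^j·(1−p₀)^(n−j); p = Σ P(X=j) over j with P(X=j) ≤ P(X=7)
p-value (two-sided) = 0.00756
At α=0.1: p < α → reject H₀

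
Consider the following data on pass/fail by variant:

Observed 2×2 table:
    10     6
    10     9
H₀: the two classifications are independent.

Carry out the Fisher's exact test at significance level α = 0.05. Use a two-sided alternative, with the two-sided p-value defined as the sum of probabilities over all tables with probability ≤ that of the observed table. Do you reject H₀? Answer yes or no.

Margins: r₁=16, r₂=19, c₁=20, c₂=15, n=35
p_obs = C(16,10)·C(19,10)/C(35,20); sum pmf over tables with pmf ≤ p_obs
p-value (two-sided) = 0.73378
At α=0.05: p ≥ α → fail to reject H₀

reject H₀: no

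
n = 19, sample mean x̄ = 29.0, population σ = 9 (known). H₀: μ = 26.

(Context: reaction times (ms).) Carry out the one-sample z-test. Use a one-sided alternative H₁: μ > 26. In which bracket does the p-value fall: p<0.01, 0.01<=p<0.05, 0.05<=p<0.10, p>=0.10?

p-value bracket: 0.05<=p<0.10

SE = σ/√n = 9/√19 = 2.0647
z = (x̄−μ₀)/SE = (29.0−26)/2.0647 = 1.4530
p-value (one-sided, H₁ greater) = 0.07312
→ bracket: 0.05<=p<0.10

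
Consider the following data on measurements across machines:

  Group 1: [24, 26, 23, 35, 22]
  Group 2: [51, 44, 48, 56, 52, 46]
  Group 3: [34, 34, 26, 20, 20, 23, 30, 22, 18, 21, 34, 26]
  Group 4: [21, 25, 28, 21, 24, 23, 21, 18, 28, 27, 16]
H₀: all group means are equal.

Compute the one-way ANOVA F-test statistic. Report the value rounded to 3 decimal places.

test statistic = 41.160

Group means [26.00, 49.50, 25.67, 22.91], grand mean 29.029
SSB = Σnᵢ(x̄ᵢ−x̄)² = 3107.895; SSW = ΣΣ(x−x̄ᵢ)² = 755.076
MSB = 3107.895/3 = 1035.9649; MSW = 755.076/30 = 25.1692
F = MSB/MSW = 41.1600
df = (3, 30)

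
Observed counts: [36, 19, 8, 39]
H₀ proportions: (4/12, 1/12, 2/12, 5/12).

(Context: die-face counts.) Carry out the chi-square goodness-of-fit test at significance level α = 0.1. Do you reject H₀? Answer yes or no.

n = 102; E_i = n·p_i = [34.00, 8.50, 17.00, 42.50]
χ² = (36−34.00)²/34.00 + (19−8.50)²/8.50 + (8−17.00)²/17.00 + (39−42.50)²/42.50 = 18.1412
df = 3
p-value (upper-tail) = 0.00041
At α=0.1: p < α → reject H₀

reject H₀: yes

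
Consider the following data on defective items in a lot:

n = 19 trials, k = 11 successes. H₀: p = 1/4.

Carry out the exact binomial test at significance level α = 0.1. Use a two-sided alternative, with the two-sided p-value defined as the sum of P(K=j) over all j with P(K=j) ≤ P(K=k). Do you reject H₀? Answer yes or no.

reject H₀: yes

Exact binomial: n=19, k=11, p₀=1/4=0.2500
P(X=j) = C(n,j)·p₀^j·(1−p₀)^(n−j); p = Σ P(X=j) over j with P(X=j) ≤ P(X=11)
p-value (two-sided) = 0.00229
At α=0.1: p < α → reject H₀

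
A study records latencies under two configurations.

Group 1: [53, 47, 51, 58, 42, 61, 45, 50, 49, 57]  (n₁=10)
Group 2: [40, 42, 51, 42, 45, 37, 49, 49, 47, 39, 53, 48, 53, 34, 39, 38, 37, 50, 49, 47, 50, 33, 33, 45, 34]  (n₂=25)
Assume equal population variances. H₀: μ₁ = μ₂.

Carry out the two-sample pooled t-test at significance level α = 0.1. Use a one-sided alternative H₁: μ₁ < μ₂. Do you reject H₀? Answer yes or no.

x̄₁=51.300, s₁=6.019, n₁=10
x̄₂=43.360, s₂=6.563, n₂=25
s_p² = [9·6.019² + 24·6.563²]/33 = 41.2079
SE = √(s_p²·(1/10+1/25)) = 2.4019
t = (51.300−43.360)/2.4019 = 3.3057
df = 33
p-value (one-sided, H₁ less) = 0.99885
At α=0.1: p ≥ α → fail to reject H₀

reject H₀: no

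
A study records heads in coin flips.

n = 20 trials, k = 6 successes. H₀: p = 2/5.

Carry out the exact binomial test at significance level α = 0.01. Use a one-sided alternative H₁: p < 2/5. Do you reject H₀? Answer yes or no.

reject H₀: no

Exact binomial: n=20, k=6, p₀=2/5=0.4000
P(X≤6) from Σ C(n,i)·p₀^i·(1−p₀)^(n−i)
p-value (one-sided, H₁ less) = 0.25001
At α=0.01: p ≥ α → fail to reject H₀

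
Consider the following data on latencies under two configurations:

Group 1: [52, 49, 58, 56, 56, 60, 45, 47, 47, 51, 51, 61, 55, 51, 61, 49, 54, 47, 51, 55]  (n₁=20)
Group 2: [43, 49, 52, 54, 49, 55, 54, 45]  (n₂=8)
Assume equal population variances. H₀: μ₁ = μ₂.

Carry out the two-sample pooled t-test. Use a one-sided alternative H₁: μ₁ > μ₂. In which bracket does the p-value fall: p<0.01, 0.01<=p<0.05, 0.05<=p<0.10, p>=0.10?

p-value bracket: 0.05<=p<0.10

x̄₁=52.800, s₁=4.862, n₁=20
x̄₂=50.125, s₂=4.422, n₂=8
s_p² = [19·4.862² + 7·4.422²]/26 = 22.5413
SE = √(s_p²·(1/20+1/8)) = 1.9861
t = (52.800−50.125)/1.9861 = 1.3468
df = 26
p-value (one-sided, H₁ greater) = 0.09483
→ bracket: 0.05<=p<0.10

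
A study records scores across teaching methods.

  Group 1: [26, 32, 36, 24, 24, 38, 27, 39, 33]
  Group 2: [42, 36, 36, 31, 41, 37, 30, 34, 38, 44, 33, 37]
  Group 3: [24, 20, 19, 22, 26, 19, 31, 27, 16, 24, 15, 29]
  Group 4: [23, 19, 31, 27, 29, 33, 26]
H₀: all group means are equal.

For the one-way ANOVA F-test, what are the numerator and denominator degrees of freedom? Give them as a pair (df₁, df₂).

k = 4 groups, N = 40 total
df = (k−1, N−k) = (4−1, 40−4) = (3, 36)

degrees of freedom = [3, 36]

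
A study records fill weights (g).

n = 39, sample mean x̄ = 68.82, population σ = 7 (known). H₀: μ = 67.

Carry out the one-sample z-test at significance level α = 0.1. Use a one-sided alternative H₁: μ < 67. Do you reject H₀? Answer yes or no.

SE = σ/√n = 7/√39 = 1.1209
z = (x̄−μ₀)/SE = (68.82−67)/1.1209 = 1.6237
p-value (one-sided, H₁ less) = 0.94778
At α=0.1: p ≥ α → fail to reject H₀

reject H₀: no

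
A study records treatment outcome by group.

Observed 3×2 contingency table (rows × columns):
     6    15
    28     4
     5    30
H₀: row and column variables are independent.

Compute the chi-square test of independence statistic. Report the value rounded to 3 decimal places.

Row totals [21, 32, 35], col totals [39, 49], n=88
χ² = (6−9.31)²/9.31 + (15−11.69)²/11.69 + (28−14.18)²/14.18 + (4−17.82)²/17.82 + (5−15.51)²/15.51 + (30−19.49)²/19.49 = 39.0826
df = 2

test statistic = 39.083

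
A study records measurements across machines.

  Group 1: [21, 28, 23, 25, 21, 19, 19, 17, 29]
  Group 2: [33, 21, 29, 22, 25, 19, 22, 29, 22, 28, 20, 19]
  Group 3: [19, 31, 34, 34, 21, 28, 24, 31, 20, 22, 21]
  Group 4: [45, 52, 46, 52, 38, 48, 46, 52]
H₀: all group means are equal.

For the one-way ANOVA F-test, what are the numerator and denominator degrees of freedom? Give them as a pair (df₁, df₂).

degrees of freedom = [3, 36]

k = 4 groups, N = 40 total
df = (k−1, N−k) = (4−1, 40−4) = (3, 36)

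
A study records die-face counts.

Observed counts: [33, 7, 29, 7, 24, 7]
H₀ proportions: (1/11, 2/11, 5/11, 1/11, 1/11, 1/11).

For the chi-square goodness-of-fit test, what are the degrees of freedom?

df = k − 1 = 6 − 1 = 5

degrees of freedom = 5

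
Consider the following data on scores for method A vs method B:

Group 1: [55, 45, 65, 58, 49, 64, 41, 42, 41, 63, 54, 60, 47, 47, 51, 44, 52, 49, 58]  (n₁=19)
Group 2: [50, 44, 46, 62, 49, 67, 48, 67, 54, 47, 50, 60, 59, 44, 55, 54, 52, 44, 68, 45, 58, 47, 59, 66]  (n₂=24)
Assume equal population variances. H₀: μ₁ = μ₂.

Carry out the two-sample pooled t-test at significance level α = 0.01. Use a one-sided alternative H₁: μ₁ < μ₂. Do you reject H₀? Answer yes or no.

x̄₁=51.842, s₁=7.841, n₁=19
x̄₂=53.958, s₂=8.035, n₂=24
s_p² = [18·7.841² + 23·8.035²]/41 = 63.2069
SE = √(s_p²·(1/19+1/24)) = 2.4414
t = (51.842−53.958)/2.4414 = -0.8668
df = 41
p-value (one-sided, H₁ less) = 0.19554
At α=0.01: p ≥ α → fail to reject H₀

reject H₀: no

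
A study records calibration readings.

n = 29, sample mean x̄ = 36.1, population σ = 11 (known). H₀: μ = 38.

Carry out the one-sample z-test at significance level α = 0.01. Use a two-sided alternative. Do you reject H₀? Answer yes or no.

reject H₀: no

SE = σ/√n = 11/√29 = 2.0426
z = (x̄−μ₀)/SE = (36.1−38)/2.0426 = -0.9302
p-value (two-sided) = 0.35229
At α=0.01: p ≥ α → fail to reject H₀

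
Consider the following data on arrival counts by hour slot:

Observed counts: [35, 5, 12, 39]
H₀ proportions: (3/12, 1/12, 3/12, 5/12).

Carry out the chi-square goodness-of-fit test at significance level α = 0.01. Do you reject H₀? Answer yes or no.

reject H₀: yes

n = 91; E_i = n·p_i = [22.75, 7.58, 22.75, 37.92]
χ² = (35−22.75)²/22.75 + (5−7.58)²/7.58 + (12−22.75)²/22.75 + (39−37.92)²/37.92 = 12.5868
df = 3
p-value (upper-tail) = 0.00562
At α=0.01: p < α → reject H₀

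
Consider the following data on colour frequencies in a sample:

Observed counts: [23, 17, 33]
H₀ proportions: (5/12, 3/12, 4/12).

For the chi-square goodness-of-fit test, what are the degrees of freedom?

df = k − 1 = 3 − 1 = 2

degrees of freedom = 2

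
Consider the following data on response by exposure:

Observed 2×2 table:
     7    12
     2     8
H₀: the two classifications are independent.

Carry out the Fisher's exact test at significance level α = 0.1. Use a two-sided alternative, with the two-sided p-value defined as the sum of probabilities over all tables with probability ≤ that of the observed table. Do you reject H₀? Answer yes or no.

reject H₀: no

Margins: r₁=19, r₂=10, c₁=9, c₂=20, n=29
p_obs = C(19,7)·C(10,2)/C(29,9); sum pmf over tables with pmf ≤ p_obs
p-value (two-sided) = 0.43108
At α=0.1: p ≥ α → fail to reject H₀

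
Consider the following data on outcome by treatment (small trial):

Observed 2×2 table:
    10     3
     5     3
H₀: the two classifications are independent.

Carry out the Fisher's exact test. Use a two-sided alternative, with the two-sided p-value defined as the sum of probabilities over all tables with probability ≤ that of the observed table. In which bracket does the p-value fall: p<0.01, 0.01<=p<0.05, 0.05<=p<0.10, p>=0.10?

Margins: r₁=13, r₂=8, c₁=15, c₂=6, n=21
p_obs = C(13,10)·C(8,5)/C(21,15); sum pmf over tables with pmf ≤ p_obs
p-value (two-sided) = 0.63106
→ bracket: p>=0.10

p-value bracket: p>=0.10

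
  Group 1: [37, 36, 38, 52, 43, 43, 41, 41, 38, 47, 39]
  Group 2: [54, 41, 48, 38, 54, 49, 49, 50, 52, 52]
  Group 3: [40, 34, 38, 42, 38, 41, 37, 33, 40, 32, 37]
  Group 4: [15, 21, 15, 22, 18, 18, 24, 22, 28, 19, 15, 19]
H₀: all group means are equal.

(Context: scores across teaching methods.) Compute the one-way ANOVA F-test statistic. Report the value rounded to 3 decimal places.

Group means [41.36, 48.70, 37.45, 19.67], grand mean 36.136
SSB = Σnᵢ(x̄ᵢ−x̄)² = 5153.142; SSW = ΣΣ(x−x̄ᵢ)² = 762.039
MSB = 5153.142/3 = 1717.7141; MSW = 762.039/40 = 19.0510
F = MSB/MSW = 90.1641
df = (3, 40)

test statistic = 90.164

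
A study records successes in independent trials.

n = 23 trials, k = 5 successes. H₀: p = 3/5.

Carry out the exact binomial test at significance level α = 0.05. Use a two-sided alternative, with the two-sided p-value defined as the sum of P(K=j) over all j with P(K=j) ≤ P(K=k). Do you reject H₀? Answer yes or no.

reject H₀: yes

Exact binomial: n=23, k=5, p₀=3/5=0.6000
P(X=j) = C(n,j)·p₀^j·(1−p₀)^(n−j); p = Σ P(X=j) over j with P(X=j) ≤ P(X=5)
p-value (two-sided) = 0.00034
At α=0.05: p < α → reject H₀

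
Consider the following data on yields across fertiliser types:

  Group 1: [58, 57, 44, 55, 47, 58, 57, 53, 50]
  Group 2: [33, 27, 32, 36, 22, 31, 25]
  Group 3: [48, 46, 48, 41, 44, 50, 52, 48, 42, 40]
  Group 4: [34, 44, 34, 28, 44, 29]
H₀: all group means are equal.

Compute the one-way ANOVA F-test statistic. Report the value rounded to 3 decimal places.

test statistic = 32.868

Group means [53.22, 29.43, 45.90, 35.50], grand mean 42.406
SSB = Σnᵢ(x̄ᵢ−x̄)² = 2640.049; SSW = ΣΣ(x−x̄ᵢ)² = 749.670
MSB = 2640.049/3 = 880.0163; MSW = 749.670/28 = 26.7739
F = MSB/MSW = 32.8684
df = (3, 28)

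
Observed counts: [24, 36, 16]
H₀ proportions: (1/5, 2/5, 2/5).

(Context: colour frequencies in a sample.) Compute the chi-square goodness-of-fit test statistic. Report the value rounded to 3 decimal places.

n = 76; E_i = n·p_i = [15.20, 30.40, 30.40]
χ² = (24−15.20)²/15.20 + (36−30.40)²/30.40 + (16−30.40)²/30.40 = 12.9474
df = 2

test statistic = 12.947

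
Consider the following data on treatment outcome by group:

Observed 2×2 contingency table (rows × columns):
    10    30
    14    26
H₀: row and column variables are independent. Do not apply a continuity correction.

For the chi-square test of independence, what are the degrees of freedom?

degrees of freedom = 1

df = (r−1)(c−1) = (2−1)·(2−1) = 1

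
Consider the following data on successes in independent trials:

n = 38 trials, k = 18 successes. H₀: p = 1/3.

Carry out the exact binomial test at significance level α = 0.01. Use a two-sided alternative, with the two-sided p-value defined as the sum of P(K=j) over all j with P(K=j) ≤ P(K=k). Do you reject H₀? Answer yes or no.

Exact binomial: n=38, k=18, p₀=1/3=0.3333
P(X=j) = C(n,j)·p₀^j·(1−p₀)^(n−j); p = Σ P(X=j) over j with P(X=j) ≤ P(X=18)
p-value (two-sided) = 0.08393
At α=0.01: p ≥ α → fail to reject H₀

reject H₀: no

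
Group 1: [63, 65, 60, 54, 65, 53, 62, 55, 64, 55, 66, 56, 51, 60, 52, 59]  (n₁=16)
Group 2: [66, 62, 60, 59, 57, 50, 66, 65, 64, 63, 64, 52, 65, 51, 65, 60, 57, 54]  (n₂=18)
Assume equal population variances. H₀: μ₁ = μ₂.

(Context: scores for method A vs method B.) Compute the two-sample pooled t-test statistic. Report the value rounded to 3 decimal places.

x̄₁=58.750, s₁=5.079, n₁=16
x̄₂=60.000, s₂=5.380, n₂=18
s_p² = [15·5.079² + 17·5.380²]/32 = 27.4688
SE = √(s_p²·(1/16+1/18)) = 1.8008
t = (58.750−60.000)/1.8008 = -0.6941
df = 32

test statistic = -0.694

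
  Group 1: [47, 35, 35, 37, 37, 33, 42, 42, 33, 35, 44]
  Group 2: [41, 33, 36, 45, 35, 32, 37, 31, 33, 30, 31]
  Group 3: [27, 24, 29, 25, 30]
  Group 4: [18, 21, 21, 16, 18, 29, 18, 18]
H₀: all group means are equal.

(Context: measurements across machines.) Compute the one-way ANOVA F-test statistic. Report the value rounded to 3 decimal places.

test statistic = 31.894

Group means [38.18, 34.91, 27.00, 19.88], grand mean 31.371
SSB = Σnᵢ(x̄ᵢ−x̄)² = 1800.751; SSW = ΣΣ(x−x̄ᵢ)² = 583.420
MSB = 1800.751/3 = 600.2503; MSW = 583.420/31 = 18.8200
F = MSB/MSW = 31.8943
df = (3, 31)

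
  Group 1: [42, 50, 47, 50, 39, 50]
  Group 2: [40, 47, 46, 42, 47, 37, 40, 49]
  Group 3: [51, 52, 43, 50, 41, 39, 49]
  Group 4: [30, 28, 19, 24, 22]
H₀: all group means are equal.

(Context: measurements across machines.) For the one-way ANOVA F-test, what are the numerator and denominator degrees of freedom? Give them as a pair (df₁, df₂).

degrees of freedom = [3, 22]

k = 4 groups, N = 26 total
df = (k−1, N−k) = (4−1, 26−4) = (3, 22)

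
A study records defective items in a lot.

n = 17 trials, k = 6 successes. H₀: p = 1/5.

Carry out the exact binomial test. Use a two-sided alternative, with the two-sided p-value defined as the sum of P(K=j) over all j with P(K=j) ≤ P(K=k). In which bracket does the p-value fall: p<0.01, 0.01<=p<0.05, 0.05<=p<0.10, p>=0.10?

p-value bracket: p>=0.10

Exact binomial: n=17, k=6, p₀=1/5=0.2000
P(X=j) = C(n,j)·p₀^j·(1−p₀)^(n−j); p = Σ P(X=j) over j with P(X=j) ≤ P(X=6)
p-value (two-sided) = 0.12822
→ bracket: p>=0.10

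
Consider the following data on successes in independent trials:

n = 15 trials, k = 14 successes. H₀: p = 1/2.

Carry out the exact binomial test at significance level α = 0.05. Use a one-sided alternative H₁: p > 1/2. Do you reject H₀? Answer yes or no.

reject H₀: yes

Exact binomial: n=15, k=14, p₀=1/2=0.5000
P(X≥14) from Σ C(n,i)·p₀^i·(1−p₀)^(n−i)
p-value (one-sided, H₁ greater) = 0.00049
At α=0.05: p < α → reject H₀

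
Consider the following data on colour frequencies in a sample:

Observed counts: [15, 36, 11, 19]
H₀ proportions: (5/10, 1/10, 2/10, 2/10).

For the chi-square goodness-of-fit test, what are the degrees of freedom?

df = k − 1 = 4 − 1 = 3

degrees of freedom = 3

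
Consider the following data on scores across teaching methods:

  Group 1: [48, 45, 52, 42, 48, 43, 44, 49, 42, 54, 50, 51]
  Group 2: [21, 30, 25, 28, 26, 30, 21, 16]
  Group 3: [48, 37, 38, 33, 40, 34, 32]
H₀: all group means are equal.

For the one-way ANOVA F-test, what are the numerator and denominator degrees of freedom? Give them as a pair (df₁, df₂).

degrees of freedom = [2, 24]

k = 3 groups, N = 27 total
df = (k−1, N−k) = (3−1, 27−3) = (2, 24)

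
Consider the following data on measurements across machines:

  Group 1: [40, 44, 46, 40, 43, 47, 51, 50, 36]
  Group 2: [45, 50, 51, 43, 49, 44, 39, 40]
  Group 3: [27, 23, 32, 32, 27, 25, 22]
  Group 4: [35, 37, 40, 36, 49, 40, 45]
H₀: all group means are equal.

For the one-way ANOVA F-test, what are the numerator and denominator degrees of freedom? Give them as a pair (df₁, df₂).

degrees of freedom = [3, 27]

k = 4 groups, N = 31 total
df = (k−1, N−k) = (4−1, 31−4) = (3, 27)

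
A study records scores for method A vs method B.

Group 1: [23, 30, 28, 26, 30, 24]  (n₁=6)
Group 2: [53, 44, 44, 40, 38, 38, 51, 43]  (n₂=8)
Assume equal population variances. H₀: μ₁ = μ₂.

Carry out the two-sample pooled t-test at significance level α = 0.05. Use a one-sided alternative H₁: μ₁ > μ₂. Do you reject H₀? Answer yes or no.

x̄₁=26.833, s₁=2.994, n₁=6
x̄₂=43.875, s₂=5.592, n₂=8
s_p² = [5·2.994² + 7·5.592²]/12 = 21.9757
SE = √(s_p²·(1/6+1/8)) = 2.5317
t = (26.833−43.875)/2.5317 = -6.7313
df = 12
p-value (one-sided, H₁ greater) = 0.99999
At α=0.05: p ≥ α → fail to reject H₀

reject H₀: no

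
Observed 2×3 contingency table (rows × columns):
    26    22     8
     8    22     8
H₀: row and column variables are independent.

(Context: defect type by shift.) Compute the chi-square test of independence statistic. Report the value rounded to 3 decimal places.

test statistic = 6.314

Row totals [56, 38], col totals [34, 44, 16], n=94
χ² = (26−20.26)²/20.26 + (22−26.21)²/26.21 + (8−9.53)²/9.53 + (8−13.74)²/13.74 + (22−17.79)²/17.79 + (8−6.47)²/6.47 = 6.3141
df = 2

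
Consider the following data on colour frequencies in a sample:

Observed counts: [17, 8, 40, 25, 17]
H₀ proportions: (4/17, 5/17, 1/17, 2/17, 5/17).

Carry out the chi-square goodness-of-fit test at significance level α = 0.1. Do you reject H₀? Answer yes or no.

n = 107; E_i = n·p_i = [25.18, 31.47, 6.29, 12.59, 31.47]
χ² = (17−25.18)²/25.18 + (8−31.47)²/31.47 + (40−6.29)²/6.29 + (25−12.59)²/12.59 + (17−31.47)²/31.47 = 219.5509
df = 4
p-value (upper-tail) = 0.00000
At α=0.1: p < α → reject H₀

reject H₀: yes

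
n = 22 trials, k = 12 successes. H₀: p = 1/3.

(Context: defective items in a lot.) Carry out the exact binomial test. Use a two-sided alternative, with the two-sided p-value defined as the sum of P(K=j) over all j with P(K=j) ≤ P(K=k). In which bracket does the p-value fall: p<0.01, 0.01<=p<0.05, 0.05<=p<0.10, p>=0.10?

p-value bracket: 0.01<=p<0.05

Exact binomial: n=22, k=12, p₀=1/3=0.3333
P(X=j) = C(n,j)·p₀^j·(1−p₀)^(n−j); p = Σ P(X=j) over j with P(X=j) ≤ P(X=12)
p-value (two-sided) = 0.04203
→ bracket: 0.01<=p<0.05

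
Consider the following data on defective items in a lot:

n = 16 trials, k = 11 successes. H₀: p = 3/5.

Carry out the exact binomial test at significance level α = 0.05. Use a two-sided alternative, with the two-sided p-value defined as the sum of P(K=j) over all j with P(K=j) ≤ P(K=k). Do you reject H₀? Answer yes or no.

reject H₀: no

Exact binomial: n=16, k=11, p₀=3/5=0.6000
P(X=j) = C(n,j)·p₀^j·(1−p₀)^(n−j); p = Σ P(X=j) over j with P(X=j) ≤ P(X=11)
p-value (two-sided) = 0.61278
At α=0.05: p ≥ α → fail to reject H₀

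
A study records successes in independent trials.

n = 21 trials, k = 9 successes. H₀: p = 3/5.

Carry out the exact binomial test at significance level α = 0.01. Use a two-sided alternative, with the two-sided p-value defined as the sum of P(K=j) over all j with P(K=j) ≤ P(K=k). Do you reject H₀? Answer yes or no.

Exact binomial: n=21, k=9, p₀=3/5=0.6000
P(X=j) = C(n,j)·p₀^j·(1−p₀)^(n−j); p = Σ P(X=j) over j with P(X=j) ≤ P(X=9)
p-value (two-sided) = 0.12188
At α=0.01: p ≥ α → fail to reject H₀

reject H₀: no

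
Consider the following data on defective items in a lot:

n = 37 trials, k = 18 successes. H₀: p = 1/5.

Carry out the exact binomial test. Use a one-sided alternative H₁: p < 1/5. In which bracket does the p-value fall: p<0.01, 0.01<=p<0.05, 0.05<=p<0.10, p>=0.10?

Exact binomial: n=37, k=18, p₀=1/5=0.2000
P(X≤18) from Σ C(n,i)·p₀^i·(1−p₀)^(n−i)
p-value (one-sided, H₁ less) = 0.99998
→ bracket: p>=0.10

p-value bracket: p>=0.10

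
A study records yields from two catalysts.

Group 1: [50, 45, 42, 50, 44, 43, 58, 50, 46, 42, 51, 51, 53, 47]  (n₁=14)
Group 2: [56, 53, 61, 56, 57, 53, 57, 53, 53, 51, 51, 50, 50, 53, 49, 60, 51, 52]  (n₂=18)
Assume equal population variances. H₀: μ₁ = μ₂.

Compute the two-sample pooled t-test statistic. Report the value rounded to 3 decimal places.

x̄₁=48.000, s₁=4.658, n₁=14
x̄₂=53.667, s₂=3.447, n₂=18
s_p² = [13·4.658² + 17·3.447²]/30 = 16.1333
SE = √(s_p²·(1/14+1/18)) = 1.4313
t = (48.000−53.667)/1.4313 = -3.9590
df = 30

test statistic = -3.959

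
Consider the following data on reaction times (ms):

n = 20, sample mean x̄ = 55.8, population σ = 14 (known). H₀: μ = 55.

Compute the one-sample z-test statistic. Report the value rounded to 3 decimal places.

test statistic = 0.256

SE = σ/√n = 14/√20 = 3.1305
z = (x̄−μ₀)/SE = (55.8−55)/3.1305 = 0.2556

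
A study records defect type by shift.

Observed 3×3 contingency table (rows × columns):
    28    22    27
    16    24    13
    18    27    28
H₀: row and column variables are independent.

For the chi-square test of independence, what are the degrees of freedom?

degrees of freedom = 4

df = (r−1)(c−1) = (3−1)·(3−1) = 4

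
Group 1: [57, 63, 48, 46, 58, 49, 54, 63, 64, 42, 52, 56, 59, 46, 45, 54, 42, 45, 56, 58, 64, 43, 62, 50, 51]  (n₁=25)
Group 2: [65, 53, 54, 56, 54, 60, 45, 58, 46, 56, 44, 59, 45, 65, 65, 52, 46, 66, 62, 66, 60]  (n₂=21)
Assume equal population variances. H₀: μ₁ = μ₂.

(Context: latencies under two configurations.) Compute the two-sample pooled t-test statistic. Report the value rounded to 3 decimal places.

x̄₁=53.080, s₁=7.268, n₁=25
x̄₂=56.048, s₂=7.560, n₂=21
s_p² = [24·7.268² + 20·7.560²]/44 = 54.7907
SE = √(s_p²·(1/25+1/21)) = 2.1911
t = (53.080−56.048)/2.1911 = -1.3544
df = 44

test statistic = -1.354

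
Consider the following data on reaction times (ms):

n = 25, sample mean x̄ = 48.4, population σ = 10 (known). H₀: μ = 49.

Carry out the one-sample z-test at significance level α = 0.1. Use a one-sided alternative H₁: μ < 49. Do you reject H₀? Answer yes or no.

reject H₀: no

SE = σ/√n = 10/√25 = 2.0000
z = (x̄−μ₀)/SE = (48.4−49)/2.0000 = -0.3000
p-value (one-sided, H₁ less) = 0.38209
At α=0.1: p ≥ α → fail to reject H₀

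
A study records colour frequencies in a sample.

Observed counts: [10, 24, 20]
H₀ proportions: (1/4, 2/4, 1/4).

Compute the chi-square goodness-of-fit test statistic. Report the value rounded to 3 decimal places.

n = 54; E_i = n·p_i = [13.50, 27.00, 13.50]
χ² = (10−13.50)²/13.50 + (24−27.00)²/27.00 + (20−13.50)²/13.50 = 4.3704
df = 2

test statistic = 4.370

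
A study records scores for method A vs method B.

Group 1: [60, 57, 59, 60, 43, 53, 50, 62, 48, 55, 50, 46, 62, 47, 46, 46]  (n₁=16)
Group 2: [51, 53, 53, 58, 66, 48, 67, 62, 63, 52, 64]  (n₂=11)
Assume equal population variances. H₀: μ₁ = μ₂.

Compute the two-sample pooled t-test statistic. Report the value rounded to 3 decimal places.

test statistic = -1.988

x̄₁=52.750, s₁=6.537, n₁=16
x̄₂=57.909, s₂=6.760, n₂=11
s_p² = [15·6.537² + 10·6.760²]/25 = 43.9164
SE = √(s_p²·(1/16+1/11)) = 2.5956
t = (52.750−57.909)/2.5956 = -1.9876
df = 25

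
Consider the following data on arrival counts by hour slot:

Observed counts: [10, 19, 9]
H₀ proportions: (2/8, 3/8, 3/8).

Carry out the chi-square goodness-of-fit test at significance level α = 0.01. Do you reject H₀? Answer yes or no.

n = 38; E_i = n·p_i = [9.50, 14.25, 14.25]
χ² = (10−9.50)²/9.50 + (19−14.25)²/14.25 + (9−14.25)²/14.25 = 3.5439
df = 2
p-value (upper-tail) = 0.17000
At α=0.01: p ≥ α → fail to reject H₀

reject H₀: no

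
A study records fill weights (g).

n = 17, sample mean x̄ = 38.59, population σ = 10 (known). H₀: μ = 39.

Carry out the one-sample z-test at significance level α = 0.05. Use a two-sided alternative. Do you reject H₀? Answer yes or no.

reject H₀: no

SE = σ/√n = 10/√17 = 2.4254
z = (x̄−μ₀)/SE = (38.59−39)/2.4254 = -0.1690
p-value (two-sided) = 0.86576
At α=0.05: p ≥ α → fail to reject H₀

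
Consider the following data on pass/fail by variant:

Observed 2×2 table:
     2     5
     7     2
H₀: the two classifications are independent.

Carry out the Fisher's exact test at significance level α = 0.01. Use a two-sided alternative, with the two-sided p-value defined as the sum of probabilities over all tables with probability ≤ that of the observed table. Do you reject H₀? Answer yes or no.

Margins: r₁=7, r₂=9, c₁=9, c₂=7, n=16
p_obs = C(7,2)·C(9,7)/C(16,9); sum pmf over tables with pmf ≤ p_obs
p-value (two-sided) = 0.12622
At α=0.01: p ≥ α → fail to reject H₀

reject H₀: no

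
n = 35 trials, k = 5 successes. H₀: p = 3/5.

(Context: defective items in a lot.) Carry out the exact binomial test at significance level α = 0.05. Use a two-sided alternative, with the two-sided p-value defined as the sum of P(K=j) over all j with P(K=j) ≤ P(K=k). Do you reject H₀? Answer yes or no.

Exact binomial: n=35, k=5, p₀=3/5=0.6000
P(X=j) = C(n,j)·p₀^j·(1−p₀)^(n−j); p = Σ P(X=j) over j with P(X=j) ≤ P(X=5)
p-value (two-sided) = 0.00000
At α=0.05: p < α → reject H₀

reject H₀: yes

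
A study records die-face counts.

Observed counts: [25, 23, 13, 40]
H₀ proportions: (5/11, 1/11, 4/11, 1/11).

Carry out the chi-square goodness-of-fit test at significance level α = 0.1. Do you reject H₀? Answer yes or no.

n = 101; E_i = n·p_i = [45.91, 9.18, 36.73, 9.18]
χ² = (25−45.91)²/45.91 + (23−9.18)²/9.18 + (13−36.73)²/36.73 + (40−9.18)²/9.18 = 149.0866
df = 3
p-value (upper-tail) = 0.00000
At α=0.1: p < α → reject H₀

reject H₀: yes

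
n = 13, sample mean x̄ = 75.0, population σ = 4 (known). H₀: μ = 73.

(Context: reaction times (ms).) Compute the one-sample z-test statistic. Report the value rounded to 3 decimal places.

test statistic = 1.803

SE = σ/√n = 4/√13 = 1.1094
z = (x̄−μ₀)/SE = (75.0−73)/1.1094 = 1.8028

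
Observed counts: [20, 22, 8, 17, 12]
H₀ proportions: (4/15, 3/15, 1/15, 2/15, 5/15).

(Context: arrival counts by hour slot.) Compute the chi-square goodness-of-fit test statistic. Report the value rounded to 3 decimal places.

test statistic = 15.677

n = 79; E_i = n·p_i = [21.07, 15.80, 5.27, 10.53, 26.33]
χ² = (20−21.07)²/21.07 + (22−15.80)²/15.80 + (8−5.27)²/5.27 + (17−10.53)²/10.53 + (12−26.33)²/26.33 = 15.6772
df = 4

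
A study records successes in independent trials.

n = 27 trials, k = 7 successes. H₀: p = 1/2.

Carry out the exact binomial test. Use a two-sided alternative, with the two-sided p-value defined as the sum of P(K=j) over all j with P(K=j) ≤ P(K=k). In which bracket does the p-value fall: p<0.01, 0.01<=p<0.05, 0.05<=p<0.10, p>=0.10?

Exact binomial: n=27, k=7, p₀=1/2=0.5000
P(X=j) = C(n,j)·p₀^j·(1−p₀)^(n−j); p = Σ P(X=j) over j with P(X=j) ≤ P(X=7)
p-value (two-sided) = 0.01916
→ bracket: 0.01<=p<0.05

p-value bracket: 0.01<=p<0.05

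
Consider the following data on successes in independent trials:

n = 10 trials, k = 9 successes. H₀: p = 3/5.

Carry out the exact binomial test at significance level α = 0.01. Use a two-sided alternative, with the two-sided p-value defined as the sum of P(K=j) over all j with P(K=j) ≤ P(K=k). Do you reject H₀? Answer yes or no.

Exact binomial: n=10, k=9, p₀=3/5=0.6000
P(X=j) = C(n,j)·p₀^j·(1−p₀)^(n−j); p = Σ P(X=j) over j with P(X=j) ≤ P(X=9)
p-value (two-sided) = 0.05865
At α=0.01: p ≥ α → fail to reject H₀

reject H₀: no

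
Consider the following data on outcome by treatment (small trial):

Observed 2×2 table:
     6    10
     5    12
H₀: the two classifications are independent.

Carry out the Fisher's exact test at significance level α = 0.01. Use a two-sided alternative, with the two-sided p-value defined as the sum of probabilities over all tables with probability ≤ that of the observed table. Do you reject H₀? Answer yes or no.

Margins: r₁=16, r₂=17, c₁=11, c₂=22, n=33
p_obs = C(16,6)·C(17,5)/C(33,11); sum pmf over tables with pmf ≤ p_obs
p-value (two-sided) = 0.72068
At α=0.01: p ≥ α → fail to reject H₀

reject H₀: no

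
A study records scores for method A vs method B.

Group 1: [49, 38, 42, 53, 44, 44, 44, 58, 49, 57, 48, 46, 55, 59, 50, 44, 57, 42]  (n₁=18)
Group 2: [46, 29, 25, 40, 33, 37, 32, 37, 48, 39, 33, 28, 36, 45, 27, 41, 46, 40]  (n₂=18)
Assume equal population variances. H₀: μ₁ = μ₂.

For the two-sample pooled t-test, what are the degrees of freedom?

degrees of freedom = 34

df = n₁ + n₂ − 2 = 18 + 18 − 2 = 34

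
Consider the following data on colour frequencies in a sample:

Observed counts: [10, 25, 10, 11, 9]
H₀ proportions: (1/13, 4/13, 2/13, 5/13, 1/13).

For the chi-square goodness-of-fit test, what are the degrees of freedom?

df = k − 1 = 5 − 1 = 4

degrees of freedom = 4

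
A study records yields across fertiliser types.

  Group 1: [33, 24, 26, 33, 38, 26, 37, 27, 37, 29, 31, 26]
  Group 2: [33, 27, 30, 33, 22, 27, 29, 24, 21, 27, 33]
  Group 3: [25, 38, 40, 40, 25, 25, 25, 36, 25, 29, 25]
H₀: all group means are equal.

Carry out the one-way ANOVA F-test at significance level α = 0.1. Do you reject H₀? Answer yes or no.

reject H₀: no

Group means [30.58, 27.82, 30.27], grand mean 29.588
SSB = Σnᵢ(x̄ᵢ−x̄)² = 51.500; SSW = ΣΣ(x−x̄ᵢ)² = 904.735
MSB = 51.500/2 = 25.7502; MSW = 904.735/31 = 29.1850
F = MSB/MSW = 0.8823
df = (2, 31)
p-value (upper-tail) = 0.42396
At α=0.1: p ≥ α → fail to reject H₀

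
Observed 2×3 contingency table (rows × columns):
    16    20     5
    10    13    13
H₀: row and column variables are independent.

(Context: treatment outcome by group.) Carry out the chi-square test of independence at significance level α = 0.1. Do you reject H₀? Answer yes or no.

Row totals [41, 36], col totals [26, 33, 18], n=77
χ² = (16−13.84)²/13.84 + (20−17.57)²/17.57 + (5−9.58)²/9.58 + (10−12.16)²/12.16 + (13−15.43)²/15.43 + (13−8.42)²/8.42 = 6.1262
df = 2
p-value (upper-tail) = 0.04674
At α=0.1: p < α → reject H₀

reject H₀: yes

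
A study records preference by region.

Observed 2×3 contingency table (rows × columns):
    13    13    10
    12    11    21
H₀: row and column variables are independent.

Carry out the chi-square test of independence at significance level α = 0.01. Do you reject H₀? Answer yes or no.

reject H₀: no

Row totals [36, 44], col totals [25, 24, 31], n=80
χ² = (13−11.25)²/11.25 + (13−10.80)²/10.80 + (10−13.95)²/13.95 + (12−13.75)²/13.75 + (11−13.20)²/13.20 + (21−17.05)²/17.05 = 3.3433
df = 2
p-value (upper-tail) = 0.18793
At α=0.01: p ≥ α → fail to reject H₀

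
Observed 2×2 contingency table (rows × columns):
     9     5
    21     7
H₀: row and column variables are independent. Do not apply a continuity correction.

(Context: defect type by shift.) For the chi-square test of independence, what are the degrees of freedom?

df = (r−1)(c−1) = (2−1)·(2−1) = 1

degrees of freedom = 1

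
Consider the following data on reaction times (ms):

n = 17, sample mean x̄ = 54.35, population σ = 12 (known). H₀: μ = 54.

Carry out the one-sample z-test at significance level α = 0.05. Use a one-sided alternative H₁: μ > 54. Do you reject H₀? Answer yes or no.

SE = σ/√n = 12/√17 = 2.9104
z = (x̄−μ₀)/SE = (54.35−54)/2.9104 = 0.1203
p-value (one-sided, H₁ greater) = 0.45214
At α=0.05: p ≥ α → fail to reject H₀

reject H₀: no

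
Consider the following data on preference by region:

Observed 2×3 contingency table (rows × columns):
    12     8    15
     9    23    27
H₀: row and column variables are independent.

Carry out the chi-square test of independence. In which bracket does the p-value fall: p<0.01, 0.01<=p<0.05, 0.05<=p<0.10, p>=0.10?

p-value bracket: 0.05<=p<0.10

Row totals [35, 59], col totals [21, 31, 42], n=94
χ² = (12−7.82)²/7.82 + (8−11.54)²/11.54 + (15−15.64)²/15.64 + (9−13.18)²/13.18 + (23−19.46)²/19.46 + (27−26.36)²/26.36 = 5.3353
df = 2
p-value (upper-tail) = 0.06941
→ bracket: 0.05<=p<0.10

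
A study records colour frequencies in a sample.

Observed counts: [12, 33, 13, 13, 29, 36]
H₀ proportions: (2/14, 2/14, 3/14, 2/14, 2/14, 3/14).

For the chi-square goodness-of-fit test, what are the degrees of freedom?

degrees of freedom = 5

df = k − 1 = 6 − 1 = 5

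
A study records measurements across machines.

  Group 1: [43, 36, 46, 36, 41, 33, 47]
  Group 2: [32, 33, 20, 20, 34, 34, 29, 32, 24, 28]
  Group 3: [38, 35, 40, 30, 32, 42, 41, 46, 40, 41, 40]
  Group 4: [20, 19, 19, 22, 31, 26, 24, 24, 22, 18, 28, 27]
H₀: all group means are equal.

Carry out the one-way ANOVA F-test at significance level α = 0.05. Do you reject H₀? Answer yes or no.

reject H₀: yes

Group means [40.29, 28.60, 38.64, 23.33], grand mean 31.825
SSB = Σnᵢ(x̄ᵢ−x̄)² = 1980.734; SSW = ΣΣ(x−x̄ᵢ)² = 843.041
MSB = 1980.734/3 = 660.2448; MSW = 843.041/36 = 23.4178
F = MSB/MSW = 28.1941
df = (3, 36)
p-value (upper-tail) = 0.00000
At α=0.05: p < α → reject H₀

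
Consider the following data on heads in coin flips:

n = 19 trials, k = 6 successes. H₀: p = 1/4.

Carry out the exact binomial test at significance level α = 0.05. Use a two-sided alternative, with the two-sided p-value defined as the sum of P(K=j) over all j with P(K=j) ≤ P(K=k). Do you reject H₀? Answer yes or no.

Exact binomial: n=19, k=6, p₀=1/4=0.2500
P(X=j) = C(n,j)·p₀^j·(1−p₀)^(n−j); p = Σ P(X=j) over j with P(X=j) ≤ P(X=6)
p-value (two-sided) = 0.59534
At α=0.05: p ≥ α → fail to reject H₀

reject H₀: no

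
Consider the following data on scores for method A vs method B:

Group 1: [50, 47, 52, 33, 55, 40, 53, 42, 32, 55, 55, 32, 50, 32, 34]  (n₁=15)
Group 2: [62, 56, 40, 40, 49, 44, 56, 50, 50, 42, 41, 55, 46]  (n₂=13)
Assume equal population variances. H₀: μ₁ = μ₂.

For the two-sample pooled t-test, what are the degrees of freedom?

df = n₁ + n₂ − 2 = 15 + 13 − 2 = 26

degrees of freedom = 26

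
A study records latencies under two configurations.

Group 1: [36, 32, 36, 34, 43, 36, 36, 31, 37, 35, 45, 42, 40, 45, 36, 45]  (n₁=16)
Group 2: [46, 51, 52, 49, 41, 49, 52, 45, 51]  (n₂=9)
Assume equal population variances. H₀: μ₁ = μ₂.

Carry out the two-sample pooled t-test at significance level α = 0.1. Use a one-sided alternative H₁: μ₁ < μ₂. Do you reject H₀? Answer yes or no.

reject H₀: yes

x̄₁=38.062, s₁=4.640, n₁=16
x̄₂=48.444, s₂=3.745, n₂=9
s_p² = [15·4.640² + 8·3.745²]/23 = 18.9200
SE = √(s_p²·(1/16+1/9)) = 1.8124
t = (38.062−48.444)/1.8124 = -5.7283
df = 23
p-value (one-sided, H₁ less) = 0.00000
At α=0.1: p < α → reject H₀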